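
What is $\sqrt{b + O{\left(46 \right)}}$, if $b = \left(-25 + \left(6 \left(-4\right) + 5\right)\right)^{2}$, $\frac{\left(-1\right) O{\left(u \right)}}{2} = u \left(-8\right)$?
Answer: $4 \sqrt{167} \approx 51.691$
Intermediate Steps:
$O{\left(u \right)} = 16 u$ ($O{\left(u \right)} = - 2 u \left(-8\right) = - 2 \left(- 8 u\right) = 16 u$)
$b = 1936$ ($b = \left(-25 + \left(-24 + 5\right)\right)^{2} = \left(-25 - 19\right)^{2} = \left(-44\right)^{2} = 1936$)
$\sqrt{b + O{\left(46 \right)}} = \sqrt{1936 + 16 \cdot 46} = \sqrt{1936 + 736} = \sqrt{2672} = 4 \sqrt{167}$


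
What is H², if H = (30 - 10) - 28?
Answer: 64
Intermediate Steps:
H = -8 (H = 20 - 28 = -8)
H² = (-8)² = 64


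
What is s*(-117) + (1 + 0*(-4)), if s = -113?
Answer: 13222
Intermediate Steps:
s*(-117) + (1 + 0*(-4)) = -113*(-117) + (1 + 0*(-4)) = 13221 + (1 + 0) = 13221 + 1 = 13222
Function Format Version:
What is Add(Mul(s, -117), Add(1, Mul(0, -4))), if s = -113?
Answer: 13222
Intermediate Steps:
Add(Mul(s, -117), Add(1, Mul(0, -4))) = Add(Mul(-113, -117), Add(1, Mul(0, -4))) = Add(13221, Add(1, 0)) = Add(13221, 1) = 13222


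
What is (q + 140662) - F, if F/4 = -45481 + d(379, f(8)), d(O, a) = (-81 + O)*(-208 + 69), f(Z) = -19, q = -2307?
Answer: 485967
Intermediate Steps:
d(O, a) = 11259 - 139*O (d(O, a) = (-81 + O)*(-139) = 11259 - 139*O)
F = -347612 (F = 4*(-45481 + (11259 - 139*379)) = 4*(-45481 + (11259 - 52681)) = 4*(-45481 - 41422) = 4*(-86903) = -347612)
(q + 140662) - F = (-2307 + 140662) - 1*(-347612) = 138355 + 347612 = 485967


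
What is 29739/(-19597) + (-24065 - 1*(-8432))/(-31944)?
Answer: -214540905/208668856 ≈ -1.0281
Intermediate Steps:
29739/(-19597) + (-24065 - 1*(-8432))/(-31944) = 29739*(-1/19597) + (-24065 + 8432)*(-1/31944) = -29739/19597 - 15633*(-1/31944) = -29739/19597 + 5211/10648 = -214540905/208668856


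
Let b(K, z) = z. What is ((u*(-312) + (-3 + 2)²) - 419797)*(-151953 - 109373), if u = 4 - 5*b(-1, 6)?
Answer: 107583732984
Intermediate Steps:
u = -26 (u = 4 - 5*6 = 4 - 30 = -26)
((u*(-312) + (-3 + 2)²) - 419797)*(-151953 - 109373) = ((-26*(-312) + (-3 + 2)²) - 419797)*(-151953 - 109373) = ((8112 + (-1)²) - 419797)*(-261326) = ((8112 + 1) - 419797)*(-261326) = (8113 - 419797)*(-261326) = -411684*(-261326) = 107583732984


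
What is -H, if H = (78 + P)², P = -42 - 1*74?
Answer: -1444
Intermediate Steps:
P = -116 (P = -42 - 74 = -116)
H = 1444 (H = (78 - 116)² = (-38)² = 1444)
-H = -1*1444 = -1444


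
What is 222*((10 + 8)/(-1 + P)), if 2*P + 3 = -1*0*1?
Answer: -7992/5 ≈ -1598.4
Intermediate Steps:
P = -3/2 (P = -3/2 + (-1*0*1)/2 = -3/2 + (0*1)/2 = -3/2 + (½)*0 = -3/2 + 0 = -3/2 ≈ -1.5000)
222*((10 + 8)/(-1 + P)) = 222*((10 + 8)/(-1 - 3/2)) = 222*(18/(-5/2)) = 222*(18*(-⅖)) = 222*(-36/5) = -7992/5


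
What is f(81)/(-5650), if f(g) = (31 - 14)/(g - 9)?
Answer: -17/406800 ≈ -4.1790e-5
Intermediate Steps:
f(g) = 17/(-9 + g)
f(81)/(-5650) = (17/(-9 + 81))/(-5650) = (17/72)*(-1/5650) = -17/406800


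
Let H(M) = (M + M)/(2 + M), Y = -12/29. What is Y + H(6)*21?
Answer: 1803/58 ≈ 31.086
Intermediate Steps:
Y = -12/29 (Y = -12*1/29 = -12/29 ≈ -0.41379)
H(M) = 2*M/(2 + M) (H(M) = (2*M)/(2 + M) = 2*M/(2 + M))
Y + H(6)*21 = -12/29 + (2*6/(2 + 6))*21 = -12/29 + (2*6/8)*21 = -12/29 + (2*6*(⅛))*21 = -12/29 + (3/2)*21 = -12/29 + 63/2 = 1803/58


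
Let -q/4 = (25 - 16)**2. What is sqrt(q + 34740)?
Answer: 12*sqrt(239) ≈ 185.52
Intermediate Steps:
q = -324 (q = -4*(25 - 16)**2 = -4*9**2 = -4*81 = -324)
sqrt(q + 34740) = sqrt(-324 + 34740) = sqrt(34416) = 12*sqrt(239)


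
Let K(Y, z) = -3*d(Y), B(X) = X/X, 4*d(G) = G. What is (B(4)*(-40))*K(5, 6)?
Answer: 150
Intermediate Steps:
d(G) = G/4
B(X) = 1
K(Y, z) = -3*Y/4
(B(4)*(-40))*K(5, 6) = (1*(-40))*(-¾*5) = -40*(-15/4) = 150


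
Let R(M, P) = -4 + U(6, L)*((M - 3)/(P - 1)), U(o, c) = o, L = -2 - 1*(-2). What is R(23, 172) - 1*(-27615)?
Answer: 1573867/57 ≈ 27612.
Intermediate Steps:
L = 0 (L = -2 + 2 = 0)
R(M, P) = -4 + 6*(-3 + M)/(-1 + P) (R(M, P) = -4 + 6*((M - 3)/(P - 1)) = -4 + 6*((-3 + M)/(-1 + P)) = -4 + 6*(-3 + M)/(-1 + P))
R(23, 172) - 1*(-27615) = 2*(-7 - 2*172 + 3*23)/(-1 + 172) - 1*(-27615) = 2*(-7 - 344 + 69)/171 + 27615 = 2*(1/171)*(-282) + 27615 = -188/57 + 27615 = 1573867/57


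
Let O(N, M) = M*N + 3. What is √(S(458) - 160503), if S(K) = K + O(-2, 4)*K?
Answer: I*√162335 ≈ 402.91*I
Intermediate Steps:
O(N, M) = 3 + M*N
S(K) = -4*K (S(K) = K + (3 + 4*(-2))*K = K + (3 - 8)*K = K - 5*K = -4*K)
√(S(458) - 160503) = √(-4*458 - 160503) = √(-1832 - 160503) = √(-162335) = I*√162335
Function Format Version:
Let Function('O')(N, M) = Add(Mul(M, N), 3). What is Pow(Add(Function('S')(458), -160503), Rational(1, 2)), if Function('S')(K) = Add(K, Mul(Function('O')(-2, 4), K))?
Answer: Mul(I, Pow(162335, Rational(1, 2))) ≈ Mul(402.91, I)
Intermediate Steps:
Function('O')(N, M) = Add(3, Mul(M, N))
Function('S')(K) = Mul(-4, K) (Function('S')(K) = Add(K, Mul(Add(3, Mul(4, -2)), K)) = Add(K, Mul(Add(3, -8), K)) = Add(K, Mul(-5, K)) = Mul(-4, K))
Pow(Add(Function('S')(458), -160503), Rational(1, 2)) = Pow(Add(Mul(-4, 458), -160503), Rational(1, 2)) = Pow(Add(-1832, -160503), Rational(1, 2)) = Pow(-162335, Rational(1, 2)) = Mul(I, Pow(162335, Rational(1, 2)))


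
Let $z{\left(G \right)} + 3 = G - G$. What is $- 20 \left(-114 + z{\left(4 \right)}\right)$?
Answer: $2340$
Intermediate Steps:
$z{\left(G \right)} = -3$ ($z{\left(G \right)} = -3 + \left(G - G\right) = -3 + 0 = -3$)
$- 20 \left(-114 + z{\left(4 \right)}\right) = - 20 \left(-114 - 3\right) = \left(-20\right) \left(-117\right) = 2340$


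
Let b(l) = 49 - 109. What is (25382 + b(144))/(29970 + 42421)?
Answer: 2302/6581 ≈ 0.34979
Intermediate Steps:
b(l) = -60
(25382 + b(144))/(29970 + 42421) = (25382 - 60)/(29970 + 42421) = 25322/72391 = 25322*(1/72391) = 2302/6581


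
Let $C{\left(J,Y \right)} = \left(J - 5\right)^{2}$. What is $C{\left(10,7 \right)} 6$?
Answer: $150$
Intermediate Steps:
$C{\left(J,Y \right)} = \left(-5 + J\right)^{2}$
$C{\left(10,7 \right)} 6 = \left(-5 + 10\right)^{2} \cdot 6 = 5^{2} \cdot 6 = 25 \cdot 6 = 150$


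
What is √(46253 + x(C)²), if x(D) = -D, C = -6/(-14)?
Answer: √2266406/7 ≈ 215.07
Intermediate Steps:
C = 3/7 (C = -6*(-1/14) = 3/7 ≈ 0.42857)
√(46253 + x(C)²) = √(46253 + (-1*3/7)²) = √(46253 + (-3/7)²) = √(46253 + 9/49) = √(2266406/49) = √2266406/7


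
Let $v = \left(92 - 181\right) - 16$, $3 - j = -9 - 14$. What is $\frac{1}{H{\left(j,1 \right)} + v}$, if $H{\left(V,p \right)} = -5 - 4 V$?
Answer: $- \frac{1}{214} \approx -0.0046729$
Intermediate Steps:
$j = 26$ ($j = 3 - \left(-9 - 14\right) = 3 - -23 = 3 + 23 = 26$)
$v = -105$ ($v = -89 - 16 = -105$)
$\frac{1}{H{\left(j,1 \right)} + v} = \frac{1}{\left(-5 - 104\right) - 105} = \frac{1}{-109 - 105} = \frac{1}{-214} = - \frac{1}{214}$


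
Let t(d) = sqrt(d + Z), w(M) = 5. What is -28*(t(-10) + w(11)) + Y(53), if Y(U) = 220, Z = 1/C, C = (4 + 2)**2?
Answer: 80 - 14*I*sqrt(359)/3 ≈ 80.0 - 88.421*I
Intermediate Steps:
C = 36 (C = 6**2 = 36)
Z = 1/36 ≈ 0.027778
t(d) = sqrt(1/36 + d) (t(d) = sqrt(d + 1/36) = sqrt(1/36 + d))
-28*(t(-10) + w(11)) + Y(53) = -28*(sqrt(1 + 36*(-10))/6 + 5) + 220 = -28*(sqrt(1 - 360)/6 + 5) + 220 = -28*(sqrt(-359)/6 + 5) + 220 = -28*((I*sqrt(359))/6 + 5) + 220 = -28*(I*sqrt(359)/6 + 5) + 220 = -28*(5 + I*sqrt(359)/6) + 220 = (-140 - 14*I*sqrt(359)/3) + 220 = 80 - 14*I*sqrt(359)/3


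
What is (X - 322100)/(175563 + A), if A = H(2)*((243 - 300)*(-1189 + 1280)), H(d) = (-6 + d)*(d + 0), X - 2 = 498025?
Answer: 175927/217059 ≈ 0.81050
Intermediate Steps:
X = 498027 (X = 2 + 498025 = 498027)
H(d) = d*(-6 + d) (H(d) = (-6 + d)*d = d*(-6 + d))
A = 41496 (A = (2*(-6 + 2))*((243 - 300)*(-1189 + 1280)) = (2*(-4))*(-57*91) = -8*(-5187) = 41496)
(X - 322100)/(175563 + A) = (498027 - 322100)/(175563 + 41496) = 175927/217059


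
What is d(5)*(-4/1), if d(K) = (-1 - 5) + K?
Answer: 4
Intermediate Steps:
d(K) = -6 + K
d(5)*(-4/1) = (-6 + 5)*(-4/1) = -(-4) = -1*(-4) = 4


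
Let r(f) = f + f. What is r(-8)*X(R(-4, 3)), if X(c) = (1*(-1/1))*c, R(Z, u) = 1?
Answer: 16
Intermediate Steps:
r(f) = 2*f
X(c) = -c (X(c) = (1*(-1*1))*c = (1*(-1))*c = -c)
r(-8)*X(R(-4, 3)) = (2*(-8))*(-1*1) = -16*(-1) = 16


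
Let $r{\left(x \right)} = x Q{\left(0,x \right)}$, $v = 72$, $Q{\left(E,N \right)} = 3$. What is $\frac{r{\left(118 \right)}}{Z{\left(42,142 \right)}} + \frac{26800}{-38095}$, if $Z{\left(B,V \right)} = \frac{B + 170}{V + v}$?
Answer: $\frac{144012161}{403807} \approx 356.64$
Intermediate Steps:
$r{\left(x \right)} = 3 x$ ($r{\left(x \right)} = x 3 = 3 x$)
$Z{\left(B,V \right)} = \frac{170 + B}{72 + V}$ ($Z{\left(B,V \right)} = \frac{B + 170}{V + 72} = \frac{170 + B}{72 + V}$)
$\frac{r{\left(118 \right)}}{Z{\left(42,142 \right)}} + \frac{26800}{-38095} = \frac{3 \cdot 118}{\frac{1}{72 + 142} \left(170 + 42\right)} + \frac{26800}{-38095} = \frac{354}{\frac{1}{214} \cdot 212} + 26800 \left(- \frac{1}{38095}\right) = \frac{354}{\frac{1}{214} \cdot 212} - \frac{5360}{7619} = \frac{354}{\frac{106}{107}} - \frac{5360}{7619} = 354 \cdot \frac{107}{106} - \frac{5360}{7619} = \frac{18939}{53} - \frac{5360}{7619} = \frac{144012161}{403807}$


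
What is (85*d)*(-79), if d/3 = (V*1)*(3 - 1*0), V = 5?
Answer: -302175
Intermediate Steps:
d = 45 (d = 3*((5*1)*(3 - 1*0)) = 3*(5*(3 + 0)) = 3*(5*3) = 3*15 = 45)
(85*d)*(-79) = (85*45)*(-79) = 3825*(-79) = -302175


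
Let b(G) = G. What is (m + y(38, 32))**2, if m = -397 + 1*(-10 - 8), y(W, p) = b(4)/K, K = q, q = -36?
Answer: 13957696/81 ≈ 1.7232e+5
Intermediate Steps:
K = -36
y(W, p) = -1/9 (y(W, p) = 4/(-36) = 4*(-1/36) = -1/9)
m = -415 (m = -397 + 1*(-18) = -397 - 18 = -415)
(m + y(38, 32))**2 = (-415 - 1/9)**2 = (-3736/9)**2 = 13957696/81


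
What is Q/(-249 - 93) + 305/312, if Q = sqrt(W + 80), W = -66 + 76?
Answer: 305/312 - sqrt(10)/114 ≈ 0.94983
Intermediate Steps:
W = 10
Q = 3*sqrt(10) (Q = sqrt(10 + 80) = sqrt(90) = 3*sqrt(10) ≈ 9.4868)
Q/(-249 - 93) + 305/312 = (3*sqrt(10))/(-249 - 93) + 305/312 = (3*sqrt(10))/(-342) + 305*(1/312) = (3*sqrt(10))*(-1/342) + 305/312 = -sqrt(10)/114 + 305/312 = 305/312 - sqrt(10)/114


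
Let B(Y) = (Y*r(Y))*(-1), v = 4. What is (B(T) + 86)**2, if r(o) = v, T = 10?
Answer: 2116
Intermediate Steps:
r(o) = 4
B(Y) = -4*Y (B(Y) = (Y*4)*(-1) = (4*Y)*(-1) = -4*Y)
(B(T) + 86)**2 = (-4*10 + 86)**2 = (-40 + 86)**2 = 46**2 = 2116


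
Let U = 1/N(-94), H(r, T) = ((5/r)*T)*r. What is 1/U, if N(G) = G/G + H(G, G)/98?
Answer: -186/49 ≈ -3.7959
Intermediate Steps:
H(r, T) = 5*T (H(r, T) = (5*T/r)*r = 5*T)
N(G) = 1 + 5*G/98 (N(G) = G/G + (5*G)/98 = 1 + (5*G)*(1/98) = 1 + 5*G/98)
U = -49/186 (U = 1/(1 + (5/98)*(-94)) = 1/(1 - 235/49) = 1/(-186/49) = -49/186 ≈ -0.26344)
1/U = 1/(-49/186) = -186/49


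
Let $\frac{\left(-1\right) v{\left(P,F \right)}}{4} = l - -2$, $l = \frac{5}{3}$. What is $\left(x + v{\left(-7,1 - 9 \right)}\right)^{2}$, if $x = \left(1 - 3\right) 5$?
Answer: $\frac{5476}{9} \approx 608.44$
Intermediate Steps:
$l = \frac{5}{3}$ ($l = 5 \cdot \frac{1}{3} = \frac{5}{3} \approx 1.6667$)
$v{\left(P,F \right)} = - \frac{44}{3}$ ($v{\left(P,F \right)} = - 4 \left(\frac{5}{3} - -2\right) = - 4 \left(\frac{5}{3} + 2\right) = \left(-4\right) \frac{11}{3} = - \frac{44}{3}$)
$x = -10$ ($x = \left(-2\right) 5 = -10$)
$\left(x + v{\left(-7,1 - 9 \right)}\right)^{2} = \left(-10 - \frac{44}{3}\right)^{2} = \left(- \frac{74}{3}\right)^{2} = \frac{5476}{9}$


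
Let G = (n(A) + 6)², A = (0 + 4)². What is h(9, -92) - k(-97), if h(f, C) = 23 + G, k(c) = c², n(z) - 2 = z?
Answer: -8810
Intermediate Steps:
A = 16 (A = 4² = 16)
n(z) = 2 + z
G = 576 (G = ((2 + 16) + 6)² = (18 + 6)² = 24² = 576)
h(f, C) = 599 (h(f, C) = 23 + 576 = 599)
h(9, -92) - k(-97) = 599 - 1*(-97)² = 599 - 1*9409 = 599 - 9409 = -8810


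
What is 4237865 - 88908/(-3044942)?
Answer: 6452026608869/1522471 ≈ 4.2379e+6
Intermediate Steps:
4237865 - 88908/(-3044942) = 4237865 - 88908*(-1)/3044942 = 4237865 - 1*(-44454/1522471) = 4237865 + 44454/1522471 = 6452026608869/1522471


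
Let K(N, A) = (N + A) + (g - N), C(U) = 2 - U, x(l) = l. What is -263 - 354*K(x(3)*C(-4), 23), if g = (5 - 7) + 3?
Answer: -8759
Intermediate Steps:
g = 1 (g = -2 + 3 = 1)
K(N, A) = 1 + A (K(N, A) = (N + A) + (1 - N) = (A + N) + (1 - N) = 1 + A)
-263 - 354*K(x(3)*C(-4), 23) = -263 - 354*(1 + 23) = -263 - 354*24 = -263 - 8496 = -8759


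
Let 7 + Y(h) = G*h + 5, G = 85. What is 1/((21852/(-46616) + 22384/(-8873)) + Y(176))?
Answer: 103405942/1546436744101 ≈ 6.6867e-5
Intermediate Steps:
Y(h) = -2 + 85*h (Y(h) = -7 + (85*h + 5) = -7 + (5 + 85*h) = -2 + 85*h)
1/((21852/(-46616) + 22384/(-8873)) + Y(176)) = 1/((21852/(-46616) + 22384/(-8873)) + (-2 + 85*176)) = 1/((21852*(-1/46616) + 22384*(-1/8873)) + (-2 + 14960)) = 1/((-5463/11654 - 22384/8873) + 14958) = 1/(-309336335/103405942 + 14958) = 1/(1546436744101/103405942) = 103405942/1546436744101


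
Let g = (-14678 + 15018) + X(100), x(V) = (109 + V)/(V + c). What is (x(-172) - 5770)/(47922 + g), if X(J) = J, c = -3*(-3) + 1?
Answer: -103853/870516 ≈ -0.11930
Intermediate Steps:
c = 10 (c = 9 + 1 = 10)
x(V) = (109 + V)/(10 + V) (x(V) = (109 + V)/(V + 10) = (109 + V)/(10 + V))
g = 440 (g = (-14678 + 15018) + 100 = 340 + 100 = 440)
(x(-172) - 5770)/(47922 + g) = ((109 - 172)/(10 - 172) - 5770)/(47922 + 440) = (-63/(-162) - 5770)/48362 = (-1/162*(-63) - 5770)*(1/48362) = (7/18 - 5770)*(1/48362) = -103853/18*1/48362 = -103853/870516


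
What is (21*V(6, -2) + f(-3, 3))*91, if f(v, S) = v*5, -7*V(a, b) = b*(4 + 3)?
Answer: 2457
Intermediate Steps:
V(a, b) = -b (V(a, b) = -b*(4 + 3)/7 = -b*7/7 = -b)
f(v, S) = 5*v
(21*V(6, -2) + f(-3, 3))*91 = (21*(-1*(-2)) + 5*(-3))*91 = (21*2 - 15)*91 = (42 - 15)*91 = 27*91 = 2457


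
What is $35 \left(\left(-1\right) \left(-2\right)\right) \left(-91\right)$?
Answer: $-6370$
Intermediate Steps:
$35 \left(\left(-1\right) \left(-2\right)\right) \left(-91\right) = 35 \cdot 2 \left(-91\right) = 70 \left(-91\right) = -6370$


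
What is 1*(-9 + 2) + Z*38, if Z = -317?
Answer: -12053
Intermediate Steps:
1*(-9 + 2) + Z*38 = 1*(-9 + 2) - 317*38 = 1*(-7) - 12046 = -7 - 12046 = -12053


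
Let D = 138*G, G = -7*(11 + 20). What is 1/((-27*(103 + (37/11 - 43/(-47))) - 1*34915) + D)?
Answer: -517/35030638 ≈ -1.4759e-5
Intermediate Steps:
G = -217 (G = -7*31 = -217)
D = -29946 (D = 138*(-217) = -29946)
1/((-27*(103 + (37/11 - 43/(-47))) - 1*34915) + D) = 1/((-27*(103 + (37/11 - 43/(-47))) - 1*34915) - 29946) = 1/((-27*(103 + (37*(1/11) - 43*(-1/47))) - 34915) - 29946) = 1/((-27*(103 + (37/11 + 43/47)) - 34915) - 29946) = 1/((-27*(103 + 2212/517) - 34915) - 29946) = 1/((-27*55463/517 - 34915) - 29946) = 1/((-1497501/517 - 34915) - 29946) = 1/(-19548556/517 - 29946) = 1/(-35030638/517) = -517/35030638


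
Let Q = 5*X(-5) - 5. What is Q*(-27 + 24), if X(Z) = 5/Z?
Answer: 30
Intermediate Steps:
Q = -10 (Q = 5*(5/(-5)) - 5 = 5*(5*(-1/5)) - 5 = 5*(-1) - 5 = -5 - 5 = -10)
Q*(-27 + 24) = -10*(-27 + 24) = -10*(-3) = 30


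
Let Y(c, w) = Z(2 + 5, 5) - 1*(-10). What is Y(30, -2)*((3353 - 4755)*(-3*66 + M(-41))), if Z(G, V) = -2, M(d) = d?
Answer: 2680624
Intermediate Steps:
Y(c, w) = 8 (Y(c, w) = -2 - 1*(-10) = -2 + 10 = 8)
Y(30, -2)*((3353 - 4755)*(-3*66 + M(-41))) = 8*((3353 - 4755)*(-3*66 - 41)) = 8*(-1402*(-198 - 41)) = 8*(-1402*(-239)) = 8*335078 = 2680624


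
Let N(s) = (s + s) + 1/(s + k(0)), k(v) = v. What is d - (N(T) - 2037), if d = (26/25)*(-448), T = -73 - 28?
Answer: 4477052/2525 ≈ 1773.1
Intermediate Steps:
T = -101
N(s) = 1/s + 2*s (N(s) = (s + s) + 1/(s + 0) = 2*s + 1/s = 1/s + 2*s)
d = -11648/25 (d = (26*(1/25))*(-448) = (26/25)*(-448) = -11648/25 ≈ -465.92)
d - (N(T) - 2037) = -11648/25 - ((1/(-101) + 2*(-101)) - 2037) = -11648/25 - ((-1/101 - 202) - 2037) = -11648/25 - (-20403/101 - 2037) = -11648/25 - 1*(-226140/101) = -11648/25 + 226140/101 = 4477052/2525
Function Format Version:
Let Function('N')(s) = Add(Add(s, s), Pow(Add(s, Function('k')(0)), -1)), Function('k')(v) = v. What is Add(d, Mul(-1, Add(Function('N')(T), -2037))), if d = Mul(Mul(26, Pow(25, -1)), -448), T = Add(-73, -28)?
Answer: Rational(4477052, 2525) ≈ 1773.1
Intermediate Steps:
T = -101
Function('N')(s) = Add(Pow(s, -1), Mul(2, s)) (Function('N')(s) = Add(Add(s, s), Pow(Add(s, 0), -1)) = Add(Mul(2, s), Pow(s, -1)) = Add(Pow(s, -1), Mul(2, s)))
d = Rational(-11648, 25) (d = Mul(Mul(26, Rational(1, 25)), -448) = Mul(Rational(26, 25), -448) = Rational(-11648, 25) ≈ -465.92)
Add(d, Mul(-1, Add(Function('N')(T), -2037))) = Add(Rational(-11648, 25), Mul(-1, Add(Add(Pow(-101, -1), Mul(2, -101)), -2037))) = Add(Rational(-11648, 25), Mul(-1, Add(Add(Rational(-1, 101), -202), -2037))) = Add(Rational(-11648, 25), Mul(-1, Add(Rational(-20403, 101), -2037))) = Add(Rational(-11648, 25), Mul(-1, Rational(-226140, 101))) = Add(Rational(-11648, 25), Rational(226140, 101)) = Rational(4477052, 2525)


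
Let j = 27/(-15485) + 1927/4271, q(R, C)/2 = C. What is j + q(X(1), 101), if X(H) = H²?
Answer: 13389284148/66136435 ≈ 202.45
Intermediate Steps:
q(R, C) = 2*C
j = 29724278/66136435 (j = 27*(-1/15485) + 1927*(1/4271) = -27/15485 + 1927/4271 = 29724278/66136435 ≈ 0.44944)
j + q(X(1), 101) = 29724278/66136435 + 2*101 = 29724278/66136435 + 202 = 13389284148/66136435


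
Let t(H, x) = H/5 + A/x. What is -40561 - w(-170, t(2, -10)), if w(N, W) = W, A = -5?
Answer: -405619/10 ≈ -40562.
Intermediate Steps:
t(H, x) = -5/x + H/5 (t(H, x) = H/5 - 5/x = -5/x + H/5)
-40561 - w(-170, t(2, -10)) = -40561 - (-5/(-10) + (⅕)*2) = -40561 - (-5*(-⅒) + ⅖) = -40561 - (½ + ⅖) = -40561 - 1*9/10 = -40561 - 9/10 = -405619/10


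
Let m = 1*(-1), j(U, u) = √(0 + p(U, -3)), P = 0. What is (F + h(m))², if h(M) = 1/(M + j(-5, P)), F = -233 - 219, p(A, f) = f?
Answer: (204756*√3 - 407703*I/2)/(√3 - I) ≈ 2.0453e+5 + 391.66*I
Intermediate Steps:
F = -452
j(U, u) = I*√3 (j(U, u) = √(0 - 3) = √(-3) = I*√3)
m = -1
h(M) = 1/(M + I*√3)
(F + h(m))² = (-452 + 1/(-1 + I*√3))²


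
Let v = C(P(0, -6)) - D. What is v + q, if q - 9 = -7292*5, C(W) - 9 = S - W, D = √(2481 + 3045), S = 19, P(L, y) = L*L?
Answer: -36423 - 3*√614 ≈ -36497.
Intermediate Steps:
P(L, y) = L²
D = 3*√614 (D = √5526 = 3*√614 ≈ 74.337)
C(W) = 28 - W (C(W) = 9 + (19 - W) = 28 - W)
q = -36451 (q = 9 - 7292*5 = 9 - 36460 = -36451)
v = 28 - 3*√614 (v = (28 - 1*0²) - 3*√614 = (28 - 1*0) - 3*√614 = (28 + 0) - 3*√614 = 28 - 3*√614 ≈ -46.337)
v + q = (28 - 3*√614) - 36451 = -36423 - 3*√614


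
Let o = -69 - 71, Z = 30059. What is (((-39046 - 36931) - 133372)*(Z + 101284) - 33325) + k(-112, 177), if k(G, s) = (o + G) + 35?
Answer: -27496559249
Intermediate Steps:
o = -140
k(G, s) = -105 + G (k(G, s) = (-140 + G) + 35 = -105 + G)
(((-39046 - 36931) - 133372)*(Z + 101284) - 33325) + k(-112, 177) = (((-39046 - 36931) - 133372)*(30059 + 101284) - 33325) + (-105 - 112) = ((-75977 - 133372)*131343 - 33325) - 217 = (-209349*131343 - 33325) - 217 = (-27496525707 - 33325) - 217 = -27496559032 - 217 = -27496559249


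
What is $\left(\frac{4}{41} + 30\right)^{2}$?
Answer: $\frac{1522756}{1681} \approx 905.86$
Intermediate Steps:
$\left(\frac{4}{41} + 30\right)^{2} = \left(\frac{1234}{41}\right)^{2} = \frac{1522756}{1681}$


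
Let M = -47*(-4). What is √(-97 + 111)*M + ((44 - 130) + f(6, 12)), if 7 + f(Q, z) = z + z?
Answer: -69 + 188*√14 ≈ 634.43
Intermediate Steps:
f(Q, z) = -7 + 2*z (f(Q, z) = -7 + (z + z) = -7 + 2*z)
M = 188
√(-97 + 111)*M + ((44 - 130) + f(6, 12)) = √(-97 + 111)*188 + ((44 - 130) + (-7 + 2*12)) = √14*188 + (-86 + (-7 + 24)) = 188*√14 + (-86 + 17) = 188*√14 - 69 = -69 + 188*√14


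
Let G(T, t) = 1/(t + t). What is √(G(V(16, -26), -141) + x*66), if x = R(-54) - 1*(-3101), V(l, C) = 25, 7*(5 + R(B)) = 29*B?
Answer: √738696195510/1974 ≈ 435.40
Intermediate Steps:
R(B) = -5 + 29*B/7 (R(B) = -5 + (29*B)/7 = -5 + 29*B/7)
G(T, t) = 1/(2*t)
x = 20106/7 (x = (-5 + (29/7)*(-54)) - 1*(-3101) = (-5 - 1566/7) + 3101 = -1601/7 + 3101 = 20106/7 ≈ 2872.3)
√(G(V(16, -26), -141) + x*66) = √((½)/(-141) + (20106/7)*66) = √((½)*(-1/141) + 1326996/7) = √(-1/282 + 1326996/7) = √(374212865/1974) = √738696195510/1974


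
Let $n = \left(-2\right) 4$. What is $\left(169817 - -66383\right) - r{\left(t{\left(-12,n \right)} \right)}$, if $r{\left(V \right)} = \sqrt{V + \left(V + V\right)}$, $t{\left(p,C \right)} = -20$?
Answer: $236200 - 2 i \sqrt{15} \approx 2.362 \cdot 10^{5} - 7.746 i$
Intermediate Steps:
$n = -8$
$r{\left(V \right)} = \sqrt{3} \sqrt{V}$ ($r{\left(V \right)} = \sqrt{V + 2 V} = \sqrt{3 V} = \sqrt{3} \sqrt{V}$)
$\left(169817 - -66383\right) - r{\left(t{\left(-12,n \right)} \right)} = \left(169817 - -66383\right) - \sqrt{3} \sqrt{-20} = \left(169817 + 66383\right) - \sqrt{3} \cdot 2 i \sqrt{5} = 236200 - 2 i \sqrt{15}$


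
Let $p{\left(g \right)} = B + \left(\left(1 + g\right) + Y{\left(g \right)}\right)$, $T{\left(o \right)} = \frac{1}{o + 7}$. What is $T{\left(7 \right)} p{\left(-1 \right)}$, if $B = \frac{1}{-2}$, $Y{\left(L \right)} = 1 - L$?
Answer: $\frac{3}{28} \approx 0.10714$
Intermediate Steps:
$B = - \frac{1}{2} \approx -0.5$
$T{\left(o \right)} = \frac{1}{7 + o}$
$p{\left(g \right)} = \frac{3}{2}$ ($p{\left(g \right)} = - \frac{1}{2} + \left(\left(1 + g\right) - \left(-1 + g\right)\right) = - \frac{1}{2} + 2 = \frac{3}{2}$)
$T{\left(7 \right)} p{\left(-1 \right)} = \frac{1}{7 + 7} \cdot \frac{3}{2} = \frac{1}{14} \cdot \frac{3}{2} = \frac{3}{28}$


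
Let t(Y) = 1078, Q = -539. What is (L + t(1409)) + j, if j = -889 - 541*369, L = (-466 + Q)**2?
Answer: 810585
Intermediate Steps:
L = 1010025 (L = (-466 - 539)**2 = (-1005)**2 = 1010025)
j = -200518 (j = -889 - 199629 = -200518)
(L + t(1409)) + j = (1010025 + 1078) - 200518 = 1011103 - 200518 = 810585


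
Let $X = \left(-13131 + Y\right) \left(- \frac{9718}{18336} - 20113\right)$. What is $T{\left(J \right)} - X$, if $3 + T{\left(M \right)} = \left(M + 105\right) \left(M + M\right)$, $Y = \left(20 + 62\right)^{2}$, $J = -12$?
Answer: $- \frac{1181476691581}{9168} \approx -1.2887 \cdot 10^{8}$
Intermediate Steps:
$Y = 6724$ ($Y = 82^{2} = 6724$)
$X = \frac{1181456201101}{9168}$ ($X = \left(-13131 + 6724\right) \left(- \frac{9718}{18336} - 20113\right) = - 6407 \left(\left(-9718\right) \frac{1}{18336} - 20113\right) = - 6407 \left(- \frac{4859}{9168} - 20113\right) = \left(-6407\right) \left(- \frac{184400843}{9168}\right) = \frac{1181456201101}{9168} \approx 1.2887 \cdot 10^{8}$)
$T{\left(M \right)} = -3 + 2 M \left(105 + M\right)$ ($T{\left(M \right)} = -3 + \left(M + 105\right) \left(M + M\right) = -3 + \left(105 + M\right) 2 M = -3 + 2 M \left(105 + M\right)$)
$T{\left(J \right)} - X = \left(-3 + 2 \left(-12\right)^{2} + 210 \left(-12\right)\right) - \frac{1181456201101}{9168} = \left(-3 + 2 \cdot 144 - 2520\right) - \frac{1181456201101}{9168} = \left(-3 + 288 - 2520\right) - \frac{1181456201101}{9168} = -2235 - \frac{1181456201101}{9168} = - \frac{1181476691581}{9168}$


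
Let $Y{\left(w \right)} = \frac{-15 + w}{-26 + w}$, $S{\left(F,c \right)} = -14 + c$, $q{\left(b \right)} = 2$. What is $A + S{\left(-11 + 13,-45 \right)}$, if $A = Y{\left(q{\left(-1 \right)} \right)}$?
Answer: $- \frac{1403}{24} \approx -58.458$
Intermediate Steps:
$Y{\left(w \right)} = \frac{-15 + w}{-26 + w}$
$A = \frac{13}{24}$ ($A = \frac{-15 + 2}{-26 + 2} = \frac{1}{-24} \left(-13\right) = \left(- \frac{1}{24}\right) \left(-13\right) = \frac{13}{24} \approx 0.54167$)
$A + S{\left(-11 + 13,-45 \right)} = \frac{13}{24} - 59 = - \frac{1403}{24}$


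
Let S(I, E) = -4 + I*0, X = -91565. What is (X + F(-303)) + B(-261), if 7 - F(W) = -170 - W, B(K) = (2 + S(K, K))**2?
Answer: -91687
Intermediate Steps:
S(I, E) = -4 (S(I, E) = -4 + 0 = -4)
B(K) = 4 (B(K) = (2 - 4)**2 = (-2)**2 = 4)
F(W) = 177 + W (F(W) = 7 - (-170 - W) = 7 + (170 + W) = 177 + W)
(X + F(-303)) + B(-261) = (-91565 + (177 - 303)) + 4 = (-91565 - 126) + 4 = -91691 + 4 = -91687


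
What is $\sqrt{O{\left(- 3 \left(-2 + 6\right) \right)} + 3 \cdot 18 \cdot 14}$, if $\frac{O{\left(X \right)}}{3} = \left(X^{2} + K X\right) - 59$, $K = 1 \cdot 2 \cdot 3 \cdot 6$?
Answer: $i \sqrt{285} \approx 16.882 i$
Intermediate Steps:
$K = 36$ ($K = 2 \cdot 3 \cdot 6 = 6 \cdot 6 = 36$)
$O{\left(X \right)} = -177 + 3 X^{2} + 108 X$ ($O{\left(X \right)} = 3 \left(\left(X^{2} + 36 X\right) - 59\right) = 3 \left(-59 + X^{2} + 36 X\right) = -177 + 3 X^{2} + 108 X$)
$\sqrt{O{\left(- 3 \left(-2 + 6\right) \right)} + 3 \cdot 18 \cdot 14} = \sqrt{\left(-177 + 3 \left(- 3 \left(-2 + 6\right)\right)^{2} + 108 \left(- 3 \left(-2 + 6\right)\right)\right) + 3 \cdot 18 \cdot 14} = \sqrt{\left(-177 + 3 \left(\left(-3\right) 4\right)^{2} + 108 \left(\left(-3\right) 4\right)\right) + 54 \cdot 14} = \sqrt{\left(-177 + 3 \left(-12\right)^{2} + 108 \left(-12\right)\right) + 756} = \sqrt{\left(-177 + 3 \cdot 144 - 1296\right) + 756} = \sqrt{\left(-177 + 432 - 1296\right) + 756} = \sqrt{-1041 + 756} = \sqrt{-285} = i \sqrt{285}$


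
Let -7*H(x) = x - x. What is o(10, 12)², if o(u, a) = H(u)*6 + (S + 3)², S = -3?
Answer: 0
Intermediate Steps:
H(x) = 0 (H(x) = -(x - x)/7 = -⅐*0 = 0)
o(u, a) = 0 (o(u, a) = 0*6 + (-3 + 3)² = 0 + 0² = 0 + 0 = 0)
o(10, 12)² = 0² = 0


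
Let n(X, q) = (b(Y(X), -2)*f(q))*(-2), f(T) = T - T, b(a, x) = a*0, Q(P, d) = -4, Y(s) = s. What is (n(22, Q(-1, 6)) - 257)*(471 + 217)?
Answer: -176816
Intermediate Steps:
b(a, x) = 0
f(T) = 0
n(X, q) = 0 (n(X, q) = (0*0)*(-2) = 0*(-2) = 0)
(n(22, Q(-1, 6)) - 257)*(471 + 217) = (0 - 257)*(471 + 217) = -257*688 = -176816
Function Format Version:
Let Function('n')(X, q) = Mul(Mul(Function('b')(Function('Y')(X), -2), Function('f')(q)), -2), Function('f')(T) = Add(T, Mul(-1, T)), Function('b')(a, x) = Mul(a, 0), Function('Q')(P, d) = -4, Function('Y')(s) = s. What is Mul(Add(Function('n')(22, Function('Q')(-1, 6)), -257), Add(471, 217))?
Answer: -176816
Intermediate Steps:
Function('b')(a, x) = 0
Function('f')(T) = 0
Function('n')(X, q) = 0 (Function('n')(X, q) = Mul(Mul(0, 0), -2) = Mul(0, -2) = 0)
Mul(Add(Function('n')(22, Function('Q')(-1, 6)), -257), Add(471, 217)) = Mul(Add(0, -257), Add(471, 217)) = Mul(-257, 688) = -176816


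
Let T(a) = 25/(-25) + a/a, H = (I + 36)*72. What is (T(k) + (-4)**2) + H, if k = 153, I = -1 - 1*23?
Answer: 880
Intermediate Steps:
I = -24 (I = -1 - 23 = -24)
H = 864 (H = (-24 + 36)*72 = 12*72 = 864)
T(a) = 0 (T(a) = 25*(-1/25) + 1 = -1 + 1 = 0)
(T(k) + (-4)**2) + H = (0 + (-4)**2) + 864 = (0 + 16) + 864 = 16 + 864 = 880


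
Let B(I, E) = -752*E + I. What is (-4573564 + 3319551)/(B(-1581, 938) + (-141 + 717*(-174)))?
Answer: 1254013/831856 ≈ 1.5075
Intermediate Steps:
B(I, E) = I - 752*E
(-4573564 + 3319551)/(B(-1581, 938) + (-141 + 717*(-174))) = (-4573564 + 3319551)/((-1581 - 752*938) + (-141 + 717*(-174))) = -1254013/((-1581 - 705376) + (-141 - 124758)) = -1254013/(-706957 - 124899) = -1254013/(-831856) = -1254013*(-1/831856) = 1254013/831856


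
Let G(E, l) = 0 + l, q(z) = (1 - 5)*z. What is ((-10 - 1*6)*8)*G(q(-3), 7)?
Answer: -896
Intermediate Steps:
q(z) = -4*z
G(E, l) = l
((-10 - 1*6)*8)*G(q(-3), 7) = ((-10 - 1*6)*8)*7 = ((-10 - 6)*8)*7 = -16*8*7 = -128*7 = -896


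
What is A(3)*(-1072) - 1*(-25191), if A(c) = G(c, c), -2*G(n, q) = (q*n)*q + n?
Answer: 41271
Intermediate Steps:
G(n, q) = -n/2 - n*q**2/2 (G(n, q) = -((q*n)*q + n)/2 = -((n*q)*q + n)/2 = -(n*q**2 + n)/2 = -(n + n*q**2)/2 = -n/2 - n*q**2/2)
A(c) = -c*(1 + c**2)/2
A(3)*(-1072) - 1*(-25191) = -1/2*3*(1 + 3**2)*(-1072) - 1*(-25191) = -1/2*3*(1 + 9)*(-1072) + 25191 = -1/2*3*10*(-1072) + 25191 = -15*(-1072) + 25191 = 16080 + 25191 = 41271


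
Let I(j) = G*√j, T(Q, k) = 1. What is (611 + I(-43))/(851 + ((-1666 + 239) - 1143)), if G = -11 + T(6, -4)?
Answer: -611/1719 + 10*I*√43/1719 ≈ -0.35544 + 0.038147*I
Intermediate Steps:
G = -10 (G = -11 + 1 = -10)
I(j) = -10*√j
(611 + I(-43))/(851 + ((-1666 + 239) - 1143)) = (611 - 10*I*√43)/(851 + ((-1666 + 239) - 1143)) = (611 - 10*I*√43)/(851 + (-1427 - 1143)) = (611 - 10*I*√43)/(851 - 2570) = (611 - 10*I*√43)/(-1719) = (611 - 10*I*√43)*(-1/1719) = -611/1719 + 10*I*√43/1719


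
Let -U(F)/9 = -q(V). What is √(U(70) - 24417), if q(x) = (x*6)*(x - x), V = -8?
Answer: 3*I*√2713 ≈ 156.26*I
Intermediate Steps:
q(x) = 0 (q(x) = (6*x)*0 = 0)
U(F) = 0 (U(F) = -(-9)*0 = -9*0 = 0)
√(U(70) - 24417) = √(0 - 24417) = √(-24417) = 3*I*√2713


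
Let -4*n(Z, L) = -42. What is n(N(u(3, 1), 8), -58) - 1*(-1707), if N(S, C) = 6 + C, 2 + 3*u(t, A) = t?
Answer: 3435/2 ≈ 1717.5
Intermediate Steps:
u(t, A) = -⅔ + t/3
n(Z, L) = 21/2 (n(Z, L) = -¼*(-42) = 21/2)
n(N(u(3, 1), 8), -58) - 1*(-1707) = 21/2 - 1*(-1707) = 21/2 + 1707 = 3435/2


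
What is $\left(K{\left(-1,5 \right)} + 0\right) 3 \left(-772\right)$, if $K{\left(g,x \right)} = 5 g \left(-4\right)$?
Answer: $-46320$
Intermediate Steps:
$K{\left(g,x \right)} = - 20 g$
$\left(K{\left(-1,5 \right)} + 0\right) 3 \left(-772\right) = \left(\left(-20\right) \left(-1\right) + 0\right) 3 \left(-772\right) = \left(20 + 0\right) 3 \left(-772\right) = 20 \cdot 3 \left(-772\right) = 60 \left(-772\right) = -46320$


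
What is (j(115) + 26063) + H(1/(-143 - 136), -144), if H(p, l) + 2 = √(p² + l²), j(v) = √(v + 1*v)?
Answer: 26061 + √230 + √1614110977/279 ≈ 26220.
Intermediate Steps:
j(v) = √2*√v (j(v) = √(v + v) = √(2*v) = √2*√v)
H(p, l) = -2 + √(l² + p²) (H(p, l) = -2 + √(p² + l²) = -2 + √(l² + p²))
(j(115) + 26063) + H(1/(-143 - 136), -144) = (√2*√115 + 26063) + (-2 + √((-144)² + (1/(-143 - 136))²)) = (√230 + 26063) + (-2 + √(20736 + (1/(-279))²)) = (26063 + √230) + (-2 + √(20736 + (-1/279)²)) = (26063 + √230) + (-2 + √(20736 + 1/77841)) = (26063 + √230) + (-2 + √(1614110977/77841)) = (26063 + √230) + (-2 + √1614110977/279) = 26061 + √230 + √1614110977/279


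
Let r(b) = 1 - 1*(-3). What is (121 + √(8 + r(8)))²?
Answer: 14653 + 484*√3 ≈ 15491.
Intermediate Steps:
r(b) = 4 (r(b) = 1 + 3 = 4)
(121 + √(8 + r(8)))² = (121 + √(8 + 4))² = (121 + √12)² = (121 + 2*√3)²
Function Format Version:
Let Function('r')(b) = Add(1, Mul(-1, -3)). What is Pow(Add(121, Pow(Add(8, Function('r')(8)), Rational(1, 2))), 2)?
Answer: Add(14653, Mul(484, Pow(3, Rational(1, 2)))) ≈ 15491.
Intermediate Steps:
Function('r')(b) = 4 (Function('r')(b) = Add(1, 3) = 4)
Pow(Add(121, Pow(Add(8, Function('r')(8)), Rational(1, 2))), 2) = Pow(Add(121, Pow(Add(8, 4), Rational(1, 2))), 2) = Pow(Add(121, Pow(12, Rational(1, 2))), 2) = Pow(Add(121, Mul(2, Pow(3, Rational(1, 2)))), 2)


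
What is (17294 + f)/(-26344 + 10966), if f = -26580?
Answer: 4643/7689 ≈ 0.60385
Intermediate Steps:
(17294 + f)/(-26344 + 10966) = (17294 - 26580)/(-26344 + 10966) = -9286/(-15378) = -9286*(-1/15378) = 4643/7689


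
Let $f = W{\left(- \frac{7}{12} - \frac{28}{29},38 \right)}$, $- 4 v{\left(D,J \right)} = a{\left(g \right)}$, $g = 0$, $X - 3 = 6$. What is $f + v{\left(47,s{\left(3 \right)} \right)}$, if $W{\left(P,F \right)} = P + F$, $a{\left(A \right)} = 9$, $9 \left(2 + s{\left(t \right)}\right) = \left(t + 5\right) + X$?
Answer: $\frac{5951}{174} \approx 34.201$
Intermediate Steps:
$X = 9$ ($X = 3 + 6 = 9$)
$s{\left(t \right)} = - \frac{4}{9} + \frac{t}{9}$ ($s{\left(t \right)} = -2 + \frac{\left(t + 5\right) + 9}{9} = -2 + \frac{\left(5 + t\right) + 9}{9} = -2 + \frac{14 + t}{9} = -2 + \left(\frac{14}{9} + \frac{t}{9}\right) = - \frac{4}{9} + \frac{t}{9}$)
$v{\left(D,J \right)} = - \frac{9}{4}$ ($v{\left(D,J \right)} = \left(- \frac{1}{4}\right) 9 = - \frac{9}{4}$)
$W{\left(P,F \right)} = F + P$
$f = \frac{12685}{348}$ ($f = 38 - \left(\frac{7}{12} + \frac{28}{29}\right) = 38 - \frac{539}{348} = \frac{12685}{348} \approx 36.451$)
$f + v{\left(47,s{\left(3 \right)} \right)} = \frac{12685}{348} - \frac{9}{4} = \frac{5951}{174}$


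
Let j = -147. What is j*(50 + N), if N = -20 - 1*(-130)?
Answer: -23520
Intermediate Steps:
N = 110 (N = -20 + 130 = 110)
j*(50 + N) = -147*(50 + 110) = -147*160 = -23520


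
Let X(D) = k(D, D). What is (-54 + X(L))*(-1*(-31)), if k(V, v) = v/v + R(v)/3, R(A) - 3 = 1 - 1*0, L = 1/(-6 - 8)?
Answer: -4805/3 ≈ -1601.7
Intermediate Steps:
L = -1/14 (L = 1/(-14) = -1/14 ≈ -0.071429)
R(A) = 4 (R(A) = 3 + (1 - 1*0) = 3 + (1 + 0) = 3 + 1 = 4)
k(V, v) = 7/3 (k(V, v) = v/v + 4/3 = 1 + 4*(1/3) = 1 + 4/3 = 7/3)
X(D) = 7/3
(-54 + X(L))*(-1*(-31)) = (-54 + 7/3)*(-1*(-31)) = -155/3*31 = -4805/3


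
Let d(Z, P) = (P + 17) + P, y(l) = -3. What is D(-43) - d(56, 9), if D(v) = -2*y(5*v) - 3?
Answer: -32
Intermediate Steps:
d(Z, P) = 17 + 2*P (d(Z, P) = (17 + P) + P = 17 + 2*P)
D(v) = 3 (D(v) = -2*(-3) - 3 = 6 - 3 = 3)
D(-43) - d(56, 9) = 3 - (17 + 2*9) = 3 - (17 + 18) = 3 - 1*35 = 3 - 35 = -32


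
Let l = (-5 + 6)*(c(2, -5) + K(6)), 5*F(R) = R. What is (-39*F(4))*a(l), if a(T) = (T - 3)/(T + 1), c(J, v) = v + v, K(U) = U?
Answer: -364/5 ≈ -72.800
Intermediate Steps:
c(J, v) = 2*v
F(R) = R/5
l = -4 (l = (-5 + 6)*(2*(-5) + 6) = 1*(-10 + 6) = 1*(-4) = -4)
a(T) = (-3 + T)/(1 + T)
(-39*F(4))*a(l) = (-39*4/5)*((-3 - 4)/(1 - 4)) = (-39*⅘)*(-7/(-3)) = -(-52)*(-7)/5 = -156/5*7/3 = -364/5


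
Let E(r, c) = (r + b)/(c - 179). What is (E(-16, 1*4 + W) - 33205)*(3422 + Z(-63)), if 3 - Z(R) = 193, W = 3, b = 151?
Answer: -4614807160/43 ≈ -1.0732e+8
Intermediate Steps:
Z(R) = -190 (Z(R) = 3 - 1*193 = 3 - 193 = -190)
E(r, c) = (151 + r)/(-179 + c) (E(r, c) = (r + 151)/(c - 179) = (151 + r)/(-179 + c))
(E(-16, 1*4 + W) - 33205)*(3422 + Z(-63)) = ((151 - 16)/(-179 + (1*4 + 3)) - 33205)*(3422 - 190) = (135/(-179 + (4 + 3)) - 33205)*3232 = (135/(-179 + 7) - 33205)*3232 = (135/(-172) - 33205)*3232 = (-1/172*135 - 33205)*3232 = (-135/172 - 33205)*3232 = -5711395/172*3232 = -4614807160/43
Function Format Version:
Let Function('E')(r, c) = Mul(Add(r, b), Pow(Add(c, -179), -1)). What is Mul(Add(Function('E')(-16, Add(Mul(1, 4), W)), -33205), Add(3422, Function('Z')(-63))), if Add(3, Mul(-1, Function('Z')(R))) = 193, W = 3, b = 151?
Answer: Rational(-4614807160, 43) ≈ -1.0732e+8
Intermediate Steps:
Function('Z')(R) = -190 (Function('Z')(R) = Add(3, Mul(-1, 193)) = Add(3, -193) = -190)
Function('E')(r, c) = Mul(Pow(Add(-179, c), -1), Add(151, r)) (Function('E')(r, c) = Mul(Add(r, 151), Pow(Add(c, -179), -1)) = Mul(Add(151, r), Pow(Add(-179, c), -1)) = Mul(Pow(Add(-179, c), -1), Add(151, r)))
Mul(Add(Function('E')(-16, Add(Mul(1, 4), W)), -33205), Add(3422, Function('Z')(-63))) = Mul(Add(Mul(Pow(Add(-179, Add(Mul(1, 4), 3)), -1), Add(151, -16)), -33205), Add(3422, -190)) = Mul(Add(Mul(Pow(Add(-179, Add(4, 3)), -1), 135), -33205), 3232) = Mul(Add(Mul(Pow(Add(-179, 7), -1), 135), -33205), 3232) = Mul(Add(Mul(Pow(-172, -1), 135), -33205), 3232) = Mul(Add(Mul(Rational(-1, 172), 135), -33205), 3232) = Mul(Add(Rational(-135, 172), -33205), 3232) = Mul(Rational(-5711395, 172), 3232) = Rational(-4614807160, 43)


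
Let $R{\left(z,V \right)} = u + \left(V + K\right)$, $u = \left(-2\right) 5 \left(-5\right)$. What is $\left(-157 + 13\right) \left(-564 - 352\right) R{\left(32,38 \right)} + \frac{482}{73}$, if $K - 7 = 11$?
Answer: $\frac{1020673634}{73} \approx 1.3982 \cdot 10^{7}$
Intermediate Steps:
$K = 18$ ($K = 7 + 11 = 18$)
$u = 50$ ($u = \left(-10\right) \left(-5\right) = 50$)
$R{\left(z,V \right)} = 68 + V$ ($R{\left(z,V \right)} = 50 + \left(V + 18\right) = 50 + \left(18 + V\right) = 68 + V$)
$\left(-157 + 13\right) \left(-564 - 352\right) R{\left(32,38 \right)} + \frac{482}{73} = \left(-157 + 13\right) \left(-564 - 352\right) \left(68 + 38\right) + \frac{482}{73} = \left(-144\right) \left(-916\right) 106 + 482 \cdot \frac{1}{73} = 131904 \cdot 106 + \frac{482}{73} = 13981824 + \frac{482}{73} = \frac{1020673634}{73}$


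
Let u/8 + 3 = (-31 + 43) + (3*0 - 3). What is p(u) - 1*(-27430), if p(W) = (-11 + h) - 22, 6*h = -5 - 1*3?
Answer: 82187/3 ≈ 27396.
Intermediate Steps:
h = -4/3 (h = (-5 - 1*3)/6 = (-5 - 3)/6 = (⅙)*(-8) = -4/3 ≈ -1.3333)
u = 48 (u = -24 + 8*((-31 + 43) + (3*0 - 3)) = -24 + 8*(12 + (0 - 3)) = -24 + 8*(12 - 3) = -24 + 8*9 = -24 + 72 = 48)
p(W) = -103/3 (p(W) = (-11 - 4/3) - 22 = -37/3 - 22 = -103/3)
p(u) - 1*(-27430) = -103/3 - 1*(-27430) = -103/3 + 27430 = 82187/3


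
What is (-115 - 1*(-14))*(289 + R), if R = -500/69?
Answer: -1963541/69 ≈ -28457.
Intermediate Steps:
R = -500/69 (R = -500*1/69 = -500/69 ≈ -7.2464)
(-115 - 1*(-14))*(289 + R) = (-115 - 1*(-14))*(289 - 500/69) = (-115 + 14)*(19441/69) = -101*19441/69 = -1963541/69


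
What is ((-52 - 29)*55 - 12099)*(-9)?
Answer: 148986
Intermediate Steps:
((-52 - 29)*55 - 12099)*(-9) = (-81*55 - 12099)*(-9) = (-4455 - 12099)*(-9) = -16554*(-9) = 148986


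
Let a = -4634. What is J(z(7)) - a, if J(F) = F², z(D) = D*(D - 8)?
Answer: 4683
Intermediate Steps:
z(D) = D*(-8 + D)
J(z(7)) - a = (7*(-8 + 7))² - 1*(-4634) = (7*(-1))² + 4634 = (-7)² + 4634 = 49 + 4634 = 4683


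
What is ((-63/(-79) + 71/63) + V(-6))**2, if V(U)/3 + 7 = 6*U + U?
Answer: 521343205681/24770529 ≈ 21047.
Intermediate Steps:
V(U) = -21 + 21*U (V(U) = -21 + 3*(6*U + U) = -21 + 3*(7*U) = -21 + 21*U)
((-63/(-79) + 71/63) + V(-6))**2 = ((-63/(-79) + 71/63) + (-21 + 21*(-6)))**2 = ((-63*(-1/79) + 71*(1/63)) + (-21 - 126))**2 = ((63/79 + 71/63) - 147)**2 = (9578/4977 - 147)**2 = (-722041/4977)**2 = 521343205681/24770529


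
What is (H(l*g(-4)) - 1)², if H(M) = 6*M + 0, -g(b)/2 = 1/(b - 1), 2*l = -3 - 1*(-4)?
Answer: 1/25 ≈ 0.040000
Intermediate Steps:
l = ½ (l = (-3 - 1*(-4))/2 = (-3 + 4)/2 = (½)*1 = ½ ≈ 0.50000)
g(b) = -2/(-1 + b) (g(b) = -2/(b - 1) = -2/(-1 + b))
H(M) = 6*M
(H(l*g(-4)) - 1)² = (6*((-2/(-1 - 4))/2) - 1)² = (6*((-2/(-5))/2) - 1)² = (6*((-2*(-⅕))/2) - 1)² = (6*((½)*(⅖)) - 1)² = (6*(⅕) - 1)² = (6/5 - 1)² = (⅕)² = 1/25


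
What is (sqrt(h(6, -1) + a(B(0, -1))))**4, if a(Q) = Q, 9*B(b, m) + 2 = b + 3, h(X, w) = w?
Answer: 64/81 ≈ 0.79012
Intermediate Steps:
B(b, m) = 1/9 + b/9 (B(b, m) = -2/9 + (b + 3)/9 = -2/9 + (3 + b)/9 = -2/9 + (1/3 + b/9) = 1/9 + b/9)
(sqrt(h(6, -1) + a(B(0, -1))))**4 = (sqrt(-1 + (1/9 + (1/9)*0)))**4 = (sqrt(-1 + (1/9 + 0)))**4 = (sqrt(-1 + 1/9))**4 = (sqrt(-8/9))**4 = (2*I*sqrt(2)/3)**4 = 64/81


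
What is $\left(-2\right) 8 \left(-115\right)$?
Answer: $1840$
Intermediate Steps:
$\left(-2\right) 8 \left(-115\right) = \left(-16\right) \left(-115\right) = 1840$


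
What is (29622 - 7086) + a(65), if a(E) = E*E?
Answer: 26761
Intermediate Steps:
a(E) = E²
(29622 - 7086) + a(65) = (29622 - 7086) + 65² = 22536 + 4225 = 26761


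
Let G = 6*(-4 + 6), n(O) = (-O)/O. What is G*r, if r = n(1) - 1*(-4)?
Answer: 36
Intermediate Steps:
n(O) = -1
r = 3 (r = -1 - 1*(-4) = -1 + 4 = 3)
G = 12 (G = 6*2 = 12)
G*r = 12*3 = 36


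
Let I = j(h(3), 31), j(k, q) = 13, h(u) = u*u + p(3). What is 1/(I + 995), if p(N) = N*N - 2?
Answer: 1/1008 ≈ 0.00099206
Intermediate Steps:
p(N) = -2 + N² (p(N) = N² - 2 = -2 + N²)
h(u) = 7 + u² (h(u) = u*u + (-2 + 3²) = u² + (-2 + 9) = u² + 7 = 7 + u²)
I = 13
1/(I + 995) = 1/(13 + 995) = 1/1008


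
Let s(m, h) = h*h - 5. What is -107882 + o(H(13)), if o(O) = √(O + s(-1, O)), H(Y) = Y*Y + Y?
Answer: -107882 + √33301 ≈ -1.0770e+5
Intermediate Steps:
s(m, h) = -5 + h² (s(m, h) = h² - 5 = -5 + h²)
H(Y) = Y + Y² (H(Y) = Y² + Y = Y + Y²)
o(O) = √(-5 + O + O²) (o(O) = √(O + (-5 + O²)) = √(-5 + O + O²))
-107882 + o(H(13)) = -107882 + √(-5 + 13*(1 + 13) + (13*(1 + 13))²) = -107882 + √(-5 + 13*14 + (13*14)²) = -107882 + √(-5 + 182 + 182²) = -107882 + √(-5 + 182 + 33124) = -107882 + √33301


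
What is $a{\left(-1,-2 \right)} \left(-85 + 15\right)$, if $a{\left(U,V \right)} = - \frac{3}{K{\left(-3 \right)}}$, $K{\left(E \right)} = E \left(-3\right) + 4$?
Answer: $\frac{210}{13} \approx 16.154$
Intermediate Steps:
$K{\left(E \right)} = 4 - 3 E$ ($K{\left(E \right)} = - 3 E + 4 = 4 - 3 E$)
$a{\left(U,V \right)} = - \frac{3}{13}$ ($a{\left(U,V \right)} = - \frac{3}{4 - -9} = - \frac{3}{4 + 9} = - \frac{3}{13}$)
$a{\left(-1,-2 \right)} \left(-85 + 15\right) = - \frac{3 \left(-85 + 15\right)}{13} = \left(- \frac{3}{13}\right) \left(-70\right) = \frac{210}{13}$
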